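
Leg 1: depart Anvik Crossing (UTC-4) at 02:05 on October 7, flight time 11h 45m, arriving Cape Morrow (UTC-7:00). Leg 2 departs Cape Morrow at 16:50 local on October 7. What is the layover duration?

6 hours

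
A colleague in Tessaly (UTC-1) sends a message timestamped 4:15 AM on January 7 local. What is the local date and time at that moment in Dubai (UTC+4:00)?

9:15 AM on January 7

Dubai is 5:00 ahead of Tessaly.
Shift by the zone difference: 4:15 AM + 5:00 = 9:15 AM on Jan 7 in Dubai.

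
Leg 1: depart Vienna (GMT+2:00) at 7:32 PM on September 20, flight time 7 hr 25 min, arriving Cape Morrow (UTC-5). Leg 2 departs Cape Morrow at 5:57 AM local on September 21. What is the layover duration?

Convert departure to UTC: 7:32 PM − 2:00 = 5:32 PM UTC on Sep 20.
Add 7 hours 25 minutes flight time → 12:57 AM UTC (Sep 21).
Cape Morrow is UTC−5:00, so local arrival = 12:57 AM − 5:00 = 7:57 PM on Sep 20.
Layover = 5:57 AM − 7:57 PM (+1 day) = 10 hours.

10 hours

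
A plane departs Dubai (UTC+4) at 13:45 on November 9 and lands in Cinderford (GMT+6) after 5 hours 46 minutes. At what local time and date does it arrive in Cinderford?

21:31 on November 9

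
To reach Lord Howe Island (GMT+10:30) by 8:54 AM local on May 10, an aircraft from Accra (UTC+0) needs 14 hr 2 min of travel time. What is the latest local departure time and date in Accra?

Target arrival in UTC: 8:54 AM − 10:30 = 10:24 PM on May 9.
Subtract 14 hours and 2 minutes → departure 8:22 AM UTC on May 9.
Accra is UTC+0, so departure is 8:22 AM on May 9.

8:22 AM on May 9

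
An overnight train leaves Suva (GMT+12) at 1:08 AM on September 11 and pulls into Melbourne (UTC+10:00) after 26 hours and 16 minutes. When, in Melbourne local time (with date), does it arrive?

Melbourne is 2:00 behind Suva.
After 26 hours and 16 minutes it is 3:24 AM (Sep 12) in Suva.
Shift by the zone difference: 3:24 AM − 2:00 = 1:24 AM on Sep 12 in Melbourne.

1:24 AM on September 12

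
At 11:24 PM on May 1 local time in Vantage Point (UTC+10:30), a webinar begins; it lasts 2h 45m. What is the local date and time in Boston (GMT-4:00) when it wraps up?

11:39 AM on May 1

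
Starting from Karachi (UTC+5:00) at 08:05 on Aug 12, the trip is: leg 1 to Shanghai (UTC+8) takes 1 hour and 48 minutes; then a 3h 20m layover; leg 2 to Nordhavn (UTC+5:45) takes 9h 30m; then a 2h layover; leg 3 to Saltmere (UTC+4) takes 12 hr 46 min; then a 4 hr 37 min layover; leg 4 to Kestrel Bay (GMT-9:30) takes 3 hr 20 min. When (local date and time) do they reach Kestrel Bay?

Convert departure to UTC: 08:05 − 5:00 = 03:05 UTC on Aug 12.
Add 1 hour 48 minutes leg 1 → 04:53 UTC.
Add 3 hours and 20 minutes layover in Shanghai → 08:13 UTC.
Add 9 hours 30 minutes leg 2 → 17:43 UTC.
Add 2 hours layover in Nordhavn → 19:43 UTC.
Add 12 hours 46 minutes leg 3 → 08:29 UTC (Aug 13).
Add 4 hours and 37 minutes layover in Saltmere → 13:06 UTC.
Add 3 hours 20 minutes leg 4 → 16:26 UTC.
Kestrel Bay is UTC−9:30, so local arrival = 16:26 − 9:30 = 06:56 on Aug 13.

06:56 on August 13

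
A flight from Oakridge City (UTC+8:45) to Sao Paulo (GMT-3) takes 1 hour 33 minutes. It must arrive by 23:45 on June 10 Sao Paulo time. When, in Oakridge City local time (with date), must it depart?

09:57 on June 11

Target arrival in UTC: 23:45 + 3:00 = 02:45 on Jun 11.
Subtract 1 hour 33 minutes → departure 01:12 UTC on Jun 11.
Oakridge City is UTC+8:45: 01:12 + 8:45 = 09:57 on Jun 11.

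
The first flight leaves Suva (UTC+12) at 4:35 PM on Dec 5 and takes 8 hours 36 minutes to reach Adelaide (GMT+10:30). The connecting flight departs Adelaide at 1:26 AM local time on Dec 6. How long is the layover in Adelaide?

1 hour 45 minutes

Convert departure to UTC: 4:35 PM − 12:00 = 4:35 AM UTC on Dec 5.
Add 8 hours and 36 minutes flight time → 1:11 PM UTC.
Adelaide is UTC+10:30, so local arrival = 1:11 PM + 10:30 = 11:41 PM on Dec 5.
Layover = 1:26 AM − 11:41 PM (+1 day) = 1 hour 45 minutes.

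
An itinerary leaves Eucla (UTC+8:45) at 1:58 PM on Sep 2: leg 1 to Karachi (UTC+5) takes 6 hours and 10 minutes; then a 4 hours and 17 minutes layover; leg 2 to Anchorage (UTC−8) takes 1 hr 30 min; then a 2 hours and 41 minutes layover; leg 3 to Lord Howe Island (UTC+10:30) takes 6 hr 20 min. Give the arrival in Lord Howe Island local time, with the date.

12:41 PM on September 3

Convert departure to UTC: 1:58 PM − 8:45 = 5:13 AM UTC on Sep 2.
Add 6 hours and 10 minutes leg 1 → 11:23 AM UTC.
Add 4 hours 17 minutes layover in Karachi → 3:40 PM UTC.
Add 1 hour and 30 minutes leg 2 → 5:10 PM UTC.
Add 2 hours 41 minutes layover in Anchorage → 7:51 PM UTC.
Add 6 hours 20 minutes leg 3 → 2:11 AM UTC (Sep 3).
Lord Howe Island is UTC+10:30, so local arrival = 2:11 AM + 10:30 = 12:41 PM on Sep 3.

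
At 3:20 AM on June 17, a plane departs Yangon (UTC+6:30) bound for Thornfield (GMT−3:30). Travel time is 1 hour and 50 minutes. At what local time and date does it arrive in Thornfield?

Thornfield is 10:00 behind Yangon.
After 1 hour 50 minutes it is 5:10 AM in Yangon.
Shift by the zone difference: 5:10 AM − 10:00 = 7:10 PM on Jun 16 in Thornfield.

7:10 PM on Jun 16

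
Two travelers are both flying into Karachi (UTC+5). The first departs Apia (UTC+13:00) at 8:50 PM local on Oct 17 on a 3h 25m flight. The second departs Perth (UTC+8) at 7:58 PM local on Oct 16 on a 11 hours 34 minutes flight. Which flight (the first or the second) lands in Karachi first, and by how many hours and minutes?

the second, by 11 hours 43 minutes

Flight 1 in UTC: 8:50 PM − 13:00 = 7:50 AM on Oct 17.
+3 hours and 25 minutes → arrive 11:15 AM UTC on Oct 17.
Flight 2 in UTC: 7:58 PM − 8:00 = 11:58 AM on Oct 16.
+11 hours and 34 minutes → arrive 11:32 PM UTC on Oct 16.
Flight 2 lands earlier by 11 hours 43 minutes.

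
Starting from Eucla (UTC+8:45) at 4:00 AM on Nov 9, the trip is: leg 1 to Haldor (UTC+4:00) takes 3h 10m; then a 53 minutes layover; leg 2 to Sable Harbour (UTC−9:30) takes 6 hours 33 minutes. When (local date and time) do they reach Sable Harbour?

8:21 PM on November 8

Convert departure to UTC: 4:00 AM − 8:45 = 7:15 PM UTC on Nov 8.
Add 3 hours 10 minutes leg 1 → 10:25 PM UTC.
Add 53 minutes layover in Haldor → 11:18 PM UTC.
Add 6 hours and 33 minutes leg 2 → 5:51 AM UTC (Nov 9).
Sable Harbour is UTC−9:30, so local arrival = 5:51 AM − 9:30 = 8:21 PM on Nov 8.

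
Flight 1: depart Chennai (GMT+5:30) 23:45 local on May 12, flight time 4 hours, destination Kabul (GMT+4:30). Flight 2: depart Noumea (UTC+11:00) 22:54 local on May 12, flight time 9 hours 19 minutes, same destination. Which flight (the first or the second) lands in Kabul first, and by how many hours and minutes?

the second, by 1 hour 2 minutes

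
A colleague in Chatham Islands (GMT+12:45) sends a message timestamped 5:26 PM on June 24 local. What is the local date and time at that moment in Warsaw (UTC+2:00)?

6:41 AM on June 24

In UTC: 5:26 PM − 12:45 = 4:41 AM on Jun 24.
Warsaw is UTC+2:00: 4:41 AM + 2:00 = 6:41 AM on Jun 24.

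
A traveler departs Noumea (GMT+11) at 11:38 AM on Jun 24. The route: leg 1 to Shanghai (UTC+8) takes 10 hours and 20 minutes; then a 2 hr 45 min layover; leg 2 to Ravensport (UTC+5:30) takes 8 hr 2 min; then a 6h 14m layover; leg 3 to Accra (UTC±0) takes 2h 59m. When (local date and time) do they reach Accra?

6:58 AM on June 25

Convert departure to UTC: 11:38 AM − 11:00 = 12:38 AM UTC on Jun 24.
Add 10 hours 20 minutes leg 1 → 10:58 AM UTC.
Add 2 hours and 45 minutes layover in Shanghai → 1:43 PM UTC.
Add 8 hours 2 minutes leg 2 → 9:45 PM UTC.
Add 6 hours 14 minutes layover in Ravensport → 3:59 AM UTC (Jun 25).
Add 2 hours 59 minutes leg 3 → 6:58 AM UTC.
Accra is UTC+0, so local arrival is the same: 6:58 AM on Jun 25.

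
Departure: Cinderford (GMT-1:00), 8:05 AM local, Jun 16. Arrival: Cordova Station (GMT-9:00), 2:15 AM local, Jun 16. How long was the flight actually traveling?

2 hours 10 minutes

Departure in UTC: 8:05 AM + 1:00 = 9:05 AM on Jun 16.
Arrival in UTC: 2:15 AM + 9:00 = 11:15 AM on Jun 16.
Elapsed = 11:15 AM − 9:05 AM = 2 hours 10 minutes.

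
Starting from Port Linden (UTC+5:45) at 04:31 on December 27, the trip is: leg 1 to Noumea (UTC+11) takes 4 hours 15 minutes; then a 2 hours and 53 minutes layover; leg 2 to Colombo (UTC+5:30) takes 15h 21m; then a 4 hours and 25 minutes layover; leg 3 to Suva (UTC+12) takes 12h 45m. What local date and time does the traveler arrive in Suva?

Convert departure to UTC: 04:31 − 5:45 = 22:46 UTC on Dec 26.
Add 4 hours 15 minutes leg 1 → 03:01 UTC (Dec 27).
Add 2 hours 53 minutes layover in Noumea → 05:54 UTC.
Add 15 hours and 21 minutes leg 2 → 21:15 UTC.
Add 4 hours 25 minutes layover in Colombo → 01:40 UTC (Dec 28).
Add 12 hours and 45 minutes leg 3 → 14:25 UTC.
Suva is UTC+12:00, so local arrival = 14:25 + 12:00 = 02:25 on Dec 29.

02:25 on December 29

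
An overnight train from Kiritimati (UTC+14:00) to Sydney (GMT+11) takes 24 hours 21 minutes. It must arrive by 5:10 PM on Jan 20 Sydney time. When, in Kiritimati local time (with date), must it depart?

Target arrival in UTC: 5:10 PM − 11:00 = 6:10 AM on Jan 20.
Subtract 24 hours 21 minutes → departure 5:49 AM UTC on Jan 19.
Kiritimati is UTC+14:00: 5:49 AM + 14:00 = 7:49 PM on Jan 19.

7:49 PM on January 19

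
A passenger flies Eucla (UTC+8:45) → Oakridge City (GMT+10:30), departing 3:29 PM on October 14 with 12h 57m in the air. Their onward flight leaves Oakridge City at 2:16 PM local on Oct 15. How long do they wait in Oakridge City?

8 hours 5 minutes

Convert departure to UTC: 3:29 PM − 8:45 = 6:44 AM UTC on Oct 14.
Add 12 hours and 57 minutes flight time → 7:41 PM UTC.
Oakridge City is UTC+10:30, so local arrival = 7:41 PM + 10:30 = 6:11 AM on Oct 15.
Layover = 2:16 PM − 6:11 AM = 8 hours 5 minutes.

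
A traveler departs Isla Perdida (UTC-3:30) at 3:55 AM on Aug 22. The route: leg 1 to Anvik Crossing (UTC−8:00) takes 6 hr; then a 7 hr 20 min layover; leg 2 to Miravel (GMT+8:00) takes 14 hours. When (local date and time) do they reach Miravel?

Convert departure to UTC: 3:55 AM + 3:30 = 7:25 AM UTC on Aug 22.
Add 6 hours leg 1 → 1:25 PM UTC.
Add 7 hours and 20 minutes layover in Anvik Crossing → 8:45 PM UTC.
Add 14 hours leg 2 → 10:45 AM UTC (Aug 23).
Miravel is UTC+8:00, so local arrival = 10:45 AM + 8:00 = 6:45 PM on Aug 23.

6:45 PM on August 23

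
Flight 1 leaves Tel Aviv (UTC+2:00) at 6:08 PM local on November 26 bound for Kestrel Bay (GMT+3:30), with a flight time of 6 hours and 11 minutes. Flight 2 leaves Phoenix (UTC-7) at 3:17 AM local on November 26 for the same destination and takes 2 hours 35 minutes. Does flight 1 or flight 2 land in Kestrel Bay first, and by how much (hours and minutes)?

the second, by 9 hours 27 minutes

Flight 1 in UTC: 6:08 PM − 2:00 = 4:08 PM on Nov 26.
+6 hours and 11 minutes → arrive 10:19 PM UTC on Nov 26.
Flight 2 in UTC: 3:17 AM + 7:00 = 10:17 AM on Nov 26.
+2 hours 35 minutes → arrive 12:52 PM UTC on Nov 26.
Flight 2 lands earlier by 9 hours 27 minutes.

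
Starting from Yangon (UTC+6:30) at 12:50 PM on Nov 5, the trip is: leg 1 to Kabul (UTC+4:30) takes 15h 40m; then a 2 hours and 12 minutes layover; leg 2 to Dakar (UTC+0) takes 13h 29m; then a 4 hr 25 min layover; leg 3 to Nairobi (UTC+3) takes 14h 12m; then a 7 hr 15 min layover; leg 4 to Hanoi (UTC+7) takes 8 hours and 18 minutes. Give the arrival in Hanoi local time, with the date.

6:51 AM on November 8

Convert departure to UTC: 12:50 PM − 6:30 = 6:20 AM UTC on Nov 5.
Add 15 hours and 40 minutes leg 1 → 10:00 PM UTC.
Add 2 hours and 12 minutes layover in Kabul → 12:12 AM UTC (Nov 6).
Add 13 hours and 29 minutes leg 2 → 1:41 PM UTC.
Add 4 hours and 25 minutes layover in Dakar → 6:06 PM UTC.
Add 14 hours and 12 minutes leg 3 → 8:18 AM UTC (Nov 7).
Add 7 hours 15 minutes layover in Nairobi → 3:33 PM UTC.
Add 8 hours 18 minutes leg 4 → 11:51 PM UTC.
Hanoi is UTC+7:00, so local arrival = 11:51 PM + 7:00 = 6:51 AM on Nov 8.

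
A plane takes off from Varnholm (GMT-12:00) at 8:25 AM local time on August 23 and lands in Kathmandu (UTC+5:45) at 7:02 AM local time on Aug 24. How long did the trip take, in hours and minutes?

4 hours 52 minutes

Kathmandu is 17:45 ahead of Varnholm.
Clock-face elapsed time (ignoring zones) is 22 hours 37 minutes.
Actual elapsed = 22 hours 37 minutes − 17:45 = 4 hours 52 minutes.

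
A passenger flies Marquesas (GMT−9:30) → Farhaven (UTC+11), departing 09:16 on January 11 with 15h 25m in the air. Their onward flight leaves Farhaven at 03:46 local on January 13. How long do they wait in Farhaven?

Convert departure to UTC: 09:16 + 9:30 = 18:46 UTC on Jan 11.
Add 15 hours 25 minutes flight time → 10:11 UTC (Jan 12).
Farhaven is UTC+11:00, so local arrival = 10:11 + 11:00 = 21:11 on Jan 12.
Layover = 03:46 − 21:11 (+1 day) = 6 hours 35 minutes.

6 hours 35 minutes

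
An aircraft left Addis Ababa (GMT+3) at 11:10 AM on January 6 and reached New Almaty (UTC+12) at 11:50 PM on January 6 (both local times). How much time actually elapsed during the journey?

3 hours 40 minutes

Departure in UTC: 11:10 AM − 3:00 = 8:10 AM on Jan 6.
Arrival in UTC: 11:50 PM − 12:00 = 11:50 AM on Jan 6.
Elapsed = 11:50 AM − 8:10 AM = 3 hours 40 minutes.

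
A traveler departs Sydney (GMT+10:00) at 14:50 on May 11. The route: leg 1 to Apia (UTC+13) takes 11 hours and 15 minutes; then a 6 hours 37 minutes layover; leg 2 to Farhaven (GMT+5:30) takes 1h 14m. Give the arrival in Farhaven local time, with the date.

Convert departure to UTC: 14:50 − 10:00 = 04:50 UTC on May 11.
Add 11 hours 15 minutes leg 1 → 16:05 UTC.
Add 6 hours 37 minutes layover in Apia → 22:42 UTC.
Add 1 hour 14 minutes leg 2 → 23:56 UTC.
Farhaven is UTC+5:30, so local arrival = 23:56 + 5:30 = 05:26 on May 12.

05:26 on May 12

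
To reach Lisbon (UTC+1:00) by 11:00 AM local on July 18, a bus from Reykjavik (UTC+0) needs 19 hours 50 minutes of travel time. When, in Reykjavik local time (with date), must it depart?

Target arrival in UTC: 11:00 AM − 1:00 = 10:00 AM on Jul 18.
Subtract 19 hours and 50 minutes → departure 2:10 PM UTC on Jul 17.
Reykjavik is UTC+0, so departure is 2:10 PM on Jul 17.

2:10 PM on July 17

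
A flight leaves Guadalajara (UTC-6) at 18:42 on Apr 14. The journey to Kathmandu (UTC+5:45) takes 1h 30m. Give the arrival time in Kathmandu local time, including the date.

Convert departure to UTC: 18:42 + 6:00 = 00:42 UTC on Apr 15.
Add 1 hour and 30 minutes travel time → 02:12 UTC.
Kathmandu is UTC+5:45, so local arrival = 02:12 + 5:45 = 07:57 on Apr 15.

07:57 on Apr 15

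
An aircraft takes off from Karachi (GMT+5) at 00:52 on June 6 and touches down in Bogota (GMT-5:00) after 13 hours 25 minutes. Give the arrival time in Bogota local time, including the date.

Convert departure to UTC: 00:52 − 5:00 = 19:52 UTC on Jun 5.
Add 13 hours and 25 minutes travel time → 09:17 UTC (Jun 6).
Bogota is UTC−5:00, so local arrival = 09:17 − 5:00 = 04:17 on Jun 6.

04:17 on June 6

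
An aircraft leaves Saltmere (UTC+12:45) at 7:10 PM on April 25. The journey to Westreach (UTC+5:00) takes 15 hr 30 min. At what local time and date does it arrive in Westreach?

Convert departure to UTC: 7:10 PM − 12:45 = 6:25 AM UTC on Apr 25.
Add 15 hours and 30 minutes travel time → 9:55 PM UTC.
Westreach is UTC+5:00, so local arrival = 9:55 PM + 5:00 = 2:55 AM on Apr 26.

2:55 AM on April 26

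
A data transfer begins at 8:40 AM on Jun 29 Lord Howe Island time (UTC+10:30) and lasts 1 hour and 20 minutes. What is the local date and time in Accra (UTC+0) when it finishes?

Convert start to UTC: 8:40 AM − 10:30 = 10:10 PM UTC on Jun 28.
Add 1 hour 20 minutes duration → 11:30 PM UTC.
Accra is UTC+0, so local end time is the same: 11:30 PM on Jun 28.

11:30 PM on Jun 28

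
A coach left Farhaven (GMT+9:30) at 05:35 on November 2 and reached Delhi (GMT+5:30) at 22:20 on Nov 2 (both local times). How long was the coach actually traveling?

20 hours 45 minutes

Departure in UTC: 05:35 − 9:30 = 20:05 on Nov 1.
Arrival in UTC: 22:20 − 5:30 = 16:50 on Nov 2.
Elapsed = 16:50 − 20:05 (+1 day) = 20 hours 45 minutes.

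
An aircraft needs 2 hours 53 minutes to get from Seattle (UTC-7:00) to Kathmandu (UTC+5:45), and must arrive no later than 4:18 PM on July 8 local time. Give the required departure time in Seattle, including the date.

12:40 AM on July 8

Target arrival in UTC: 4:18 PM − 5:45 = 10:33 AM on Jul 8.
Subtract 2 hours 53 minutes → departure 7:40 AM UTC on Jul 8.
Seattle is UTC−7:00: 7:40 AM − 7:00 = 12:40 AM on Jul 8.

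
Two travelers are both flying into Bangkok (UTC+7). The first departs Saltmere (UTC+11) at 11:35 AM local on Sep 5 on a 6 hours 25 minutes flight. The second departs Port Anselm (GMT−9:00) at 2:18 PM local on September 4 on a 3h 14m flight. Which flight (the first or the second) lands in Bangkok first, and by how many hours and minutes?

Flight 1 in UTC: 11:35 AM − 11:00 = 12:35 AM on Sep 5.
+6 hours 25 minutes → arrive 7:00 AM UTC on Sep 5.
Flight 2 in UTC: 2:18 PM + 9:00 = 11:18 PM on Sep 4.
+3 hours and 14 minutes → arrive 2:32 AM UTC on Sep 5.
Flight 2 lands earlier by 4 hours 28 minutes.

the second, by 4 hours 28 minutes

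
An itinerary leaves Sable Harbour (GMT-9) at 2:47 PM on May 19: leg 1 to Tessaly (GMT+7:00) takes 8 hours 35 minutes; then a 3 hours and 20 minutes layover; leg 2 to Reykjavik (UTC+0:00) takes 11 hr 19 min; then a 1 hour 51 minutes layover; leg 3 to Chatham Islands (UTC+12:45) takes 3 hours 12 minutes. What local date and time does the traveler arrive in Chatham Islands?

4:49 PM on May 21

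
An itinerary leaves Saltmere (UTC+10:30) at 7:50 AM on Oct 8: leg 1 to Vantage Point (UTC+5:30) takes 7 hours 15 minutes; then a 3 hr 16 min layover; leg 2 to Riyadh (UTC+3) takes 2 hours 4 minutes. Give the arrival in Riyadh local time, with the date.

12:55 PM on October 8

Convert departure to UTC: 7:50 AM − 10:30 = 9:20 PM UTC on Oct 7.
Add 7 hours 15 minutes leg 1 → 4:35 AM UTC (Oct 8).
Add 3 hours and 16 minutes layover in Vantage Point → 7:51 AM UTC.
Add 2 hours and 4 minutes leg 2 → 9:55 AM UTC.
Riyadh is UTC+3:00, so local arrival = 9:55 AM + 3:00 = 12:55 PM on Oct 8.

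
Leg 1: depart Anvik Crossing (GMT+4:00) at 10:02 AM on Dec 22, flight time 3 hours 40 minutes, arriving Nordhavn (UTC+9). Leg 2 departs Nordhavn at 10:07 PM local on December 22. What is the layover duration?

3 hours 25 minutes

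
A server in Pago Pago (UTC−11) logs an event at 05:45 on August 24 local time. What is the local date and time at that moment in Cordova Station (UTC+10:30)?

In UTC: 05:45 + 11:00 = 16:45 on Aug 24.
Cordova Station is UTC+10:30: 16:45 + 10:30 = 03:15 on Aug 25.

03:15 on Aug 25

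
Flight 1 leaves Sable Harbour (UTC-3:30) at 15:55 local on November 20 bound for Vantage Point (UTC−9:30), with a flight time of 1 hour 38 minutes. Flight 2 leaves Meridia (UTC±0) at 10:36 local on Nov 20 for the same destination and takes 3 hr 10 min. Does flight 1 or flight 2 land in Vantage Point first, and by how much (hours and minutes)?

Flight 1 in UTC: 15:55 + 3:30 = 19:25 on Nov 20.
+1 hour 38 minutes → arrive 21:03 UTC on Nov 20.
Flight 2 departs at 10:36 UTC (Nov 20).
+3 hours and 10 minutes → arrive 13:46 UTC on Nov 20.
Flight 2 lands earlier by 7 hours 17 minutes.

the second, by 7 hours 17 minutes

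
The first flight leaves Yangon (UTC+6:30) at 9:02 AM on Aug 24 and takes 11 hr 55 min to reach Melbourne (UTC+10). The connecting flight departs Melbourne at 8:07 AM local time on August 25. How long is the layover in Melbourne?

Convert departure to UTC: 9:02 AM − 6:30 = 2:32 AM UTC on Aug 24.
Add 11 hours 55 minutes flight time → 2:27 PM UTC.
Melbourne is UTC+10:00, so local arrival = 2:27 PM + 10:00 = 12:27 AM on Aug 25.
Layover = 8:07 AM − 12:27 AM = 7 hours 40 minutes.

7 hours 40 minutes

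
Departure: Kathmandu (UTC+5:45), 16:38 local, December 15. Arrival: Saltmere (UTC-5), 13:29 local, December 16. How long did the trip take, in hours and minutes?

Departure in UTC: 16:38 − 5:45 = 10:53 on Dec 15.
Arrival in UTC: 13:29 + 5:00 = 18:29 on Dec 16.
Elapsed = 18:29 − 10:53 (+1 day) = 31 hours 36 minutes.

31 hours 36 minutes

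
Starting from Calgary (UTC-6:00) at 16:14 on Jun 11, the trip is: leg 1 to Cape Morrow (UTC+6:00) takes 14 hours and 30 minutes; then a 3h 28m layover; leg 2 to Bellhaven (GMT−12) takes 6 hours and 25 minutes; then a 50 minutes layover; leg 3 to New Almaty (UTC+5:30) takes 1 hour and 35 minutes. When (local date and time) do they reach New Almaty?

06:32 on Jun 13

Convert departure to UTC: 16:14 + 6:00 = 22:14 UTC on Jun 11.
Add 14 hours 30 minutes leg 1 → 12:44 UTC (Jun 12).
Add 3 hours 28 minutes layover in Cape Morrow → 16:12 UTC.
Add 6 hours 25 minutes leg 2 → 22:37 UTC.
Add 50 minutes layover in Bellhaven → 23:27 UTC.
Add 1 hour and 35 minutes leg 3 → 01:02 UTC (Jun 13).
New Almaty is UTC+5:30, so local arrival = 01:02 + 5:30 = 06:32 on Jun 13.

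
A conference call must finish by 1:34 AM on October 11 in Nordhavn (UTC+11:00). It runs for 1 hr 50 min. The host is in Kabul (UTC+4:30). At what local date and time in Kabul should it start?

Target end time in UTC: 1:34 AM − 11:00 = 2:34 PM on Oct 10.
Subtract 1 hour and 50 minutes → start 12:44 PM UTC on Oct 10.
Kabul is UTC+4:30: 12:44 PM + 4:30 = 5:14 PM on Oct 10.

5:14 PM on October 10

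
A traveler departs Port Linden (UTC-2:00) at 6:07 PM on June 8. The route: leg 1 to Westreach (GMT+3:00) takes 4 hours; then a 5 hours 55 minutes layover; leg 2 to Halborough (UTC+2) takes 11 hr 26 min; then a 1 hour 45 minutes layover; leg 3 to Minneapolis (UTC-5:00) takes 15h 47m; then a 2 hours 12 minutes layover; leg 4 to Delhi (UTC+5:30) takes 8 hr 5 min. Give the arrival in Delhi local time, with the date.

Convert departure to UTC: 6:07 PM + 2:00 = 8:07 PM UTC on Jun 8.
Add 4 hours leg 1 → 12:07 AM UTC (Jun 9).
Add 5 hours and 55 minutes layover in Westreach → 6:02 AM UTC.
Add 11 hours and 26 minutes leg 2 → 5:28 PM UTC.
Add 1 hour and 45 minutes layover in Halborough → 7:13 PM UTC.
Add 15 hours 47 minutes leg 3 → 11:00 AM UTC (Jun 10).
Add 2 hours and 12 minutes layover in Minneapolis → 1:12 PM UTC.
Add 8 hours and 5 minutes leg 4 → 9:17 PM UTC.
Delhi is UTC+5:30, so local arrival = 9:17 PM + 5:30 = 2:47 AM on Jun 11.

2:47 AM on Jun 11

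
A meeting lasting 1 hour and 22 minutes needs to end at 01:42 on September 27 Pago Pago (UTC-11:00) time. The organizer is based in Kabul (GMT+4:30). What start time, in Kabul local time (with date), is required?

15:50 on September 27

Target end time in UTC: 01:42 + 11:00 = 12:42 on Sep 27.
Subtract 1 hour and 22 minutes → start 11:20 UTC on Sep 27.
Kabul is UTC+4:30: 11:20 + 4:30 = 15:50 on Sep 27.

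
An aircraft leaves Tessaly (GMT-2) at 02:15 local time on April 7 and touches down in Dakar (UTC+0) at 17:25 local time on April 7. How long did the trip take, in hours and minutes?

13 hours 10 minutes

Departure in UTC: 02:15 + 2:00 = 04:15 on Apr 7.
Arrival is already UTC: 17:25 on Apr 7.
Elapsed = 17:25 − 04:15 = 13 hours 10 minutes.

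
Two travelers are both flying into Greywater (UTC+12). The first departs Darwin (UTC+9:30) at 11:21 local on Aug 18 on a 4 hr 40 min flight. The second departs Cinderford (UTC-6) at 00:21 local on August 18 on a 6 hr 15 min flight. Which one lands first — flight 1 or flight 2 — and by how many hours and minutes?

the first, by 6 hours 5 minutes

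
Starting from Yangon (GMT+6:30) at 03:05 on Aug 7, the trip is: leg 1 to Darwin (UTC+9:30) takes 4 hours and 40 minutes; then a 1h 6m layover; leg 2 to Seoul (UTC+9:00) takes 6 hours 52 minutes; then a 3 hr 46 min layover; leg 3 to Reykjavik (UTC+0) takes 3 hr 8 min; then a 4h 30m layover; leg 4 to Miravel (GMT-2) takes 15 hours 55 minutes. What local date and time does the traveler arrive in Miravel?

Convert departure to UTC: 03:05 − 6:30 = 20:35 UTC on Aug 6.
Add 4 hours and 40 minutes leg 1 → 01:15 UTC (Aug 7).
Add 1 hour 6 minutes layover in Darwin → 02:21 UTC.
Add 6 hours and 52 minutes leg 2 → 09:13 UTC.
Add 3 hours 46 minutes layover in Seoul → 12:59 UTC.
Add 3 hours and 8 minutes leg 3 → 16:07 UTC.
Add 4 hours and 30 minutes layover in Reykjavik → 20:37 UTC.
Add 15 hours and 55 minutes leg 4 → 12:32 UTC (Aug 8).
Miravel is UTC−2:00, so local arrival = 12:32 − 2:00 = 10:32 on Aug 8.

10:32 on August 8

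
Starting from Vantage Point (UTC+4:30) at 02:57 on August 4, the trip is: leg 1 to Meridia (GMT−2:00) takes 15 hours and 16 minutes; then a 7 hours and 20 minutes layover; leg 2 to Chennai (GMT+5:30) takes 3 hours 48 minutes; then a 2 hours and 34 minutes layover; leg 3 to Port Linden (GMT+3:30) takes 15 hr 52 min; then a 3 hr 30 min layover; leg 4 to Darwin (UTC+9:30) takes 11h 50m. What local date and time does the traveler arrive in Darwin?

20:07 on Aug 6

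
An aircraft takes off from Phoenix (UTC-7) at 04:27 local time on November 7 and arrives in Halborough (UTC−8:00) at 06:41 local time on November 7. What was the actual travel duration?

Departure in UTC: 04:27 + 7:00 = 11:27 on Nov 7.
Arrival in UTC: 06:41 + 8:00 = 14:41 on Nov 7.
Elapsed = 14:41 − 11:27 = 3 hours 14 minutes.

3 hours 14 minutes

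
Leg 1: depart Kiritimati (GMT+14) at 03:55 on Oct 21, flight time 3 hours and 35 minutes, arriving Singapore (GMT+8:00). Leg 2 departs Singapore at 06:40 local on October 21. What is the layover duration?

Convert departure to UTC: 03:55 − 14:00 = 13:55 UTC on Oct 20.
Add 3 hours and 35 minutes flight time → 17:30 UTC.
Singapore is UTC+8:00, so local arrival = 17:30 + 8:00 = 01:30 on Oct 21.
Layover = 06:40 − 01:30 = 5 hours 10 minutes.

5 hours 10 minutes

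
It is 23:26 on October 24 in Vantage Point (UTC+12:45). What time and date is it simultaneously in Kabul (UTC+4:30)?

15:11 on Oct 24

In UTC: 23:26 − 12:45 = 10:41 on Oct 24.
Kabul is UTC+4:30: 10:41 + 4:30 = 15:11 on Oct 24.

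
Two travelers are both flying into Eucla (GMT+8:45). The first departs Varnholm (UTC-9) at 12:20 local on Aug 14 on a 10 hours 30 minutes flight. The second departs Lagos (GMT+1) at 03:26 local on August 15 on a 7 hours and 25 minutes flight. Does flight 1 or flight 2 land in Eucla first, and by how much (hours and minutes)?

the first, by 2 hours 1 minute

Flight 1 in UTC: 12:20 + 9:00 = 21:20 on Aug 14.
+10 hours and 30 minutes → arrive 07:50 UTC on Aug 15.
Flight 2 in UTC: 03:26 − 1:00 = 02:26 on Aug 15.
+7 hours and 25 minutes → arrive 09:51 UTC on Aug 15.
Flight 1 lands earlier by 2 hours 1 minute.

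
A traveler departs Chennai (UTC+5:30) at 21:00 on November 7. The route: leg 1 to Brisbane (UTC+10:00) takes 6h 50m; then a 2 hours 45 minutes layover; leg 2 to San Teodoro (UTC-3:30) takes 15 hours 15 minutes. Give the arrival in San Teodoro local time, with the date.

Convert departure to UTC: 21:00 − 5:30 = 15:30 UTC on Nov 7.
Add 6 hours 50 minutes leg 1 → 22:20 UTC.
Add 2 hours 45 minutes layover in Brisbane → 01:05 UTC (Nov 8).
Add 15 hours 15 minutes leg 2 → 16:20 UTC.
San Teodoro is UTC−3:30, so local arrival = 16:20 − 3:30 = 12:50 on Nov 8.

12:50 on November 8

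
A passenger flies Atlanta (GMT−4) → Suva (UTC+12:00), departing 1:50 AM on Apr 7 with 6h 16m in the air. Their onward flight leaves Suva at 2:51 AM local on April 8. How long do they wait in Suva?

Convert departure to UTC: 1:50 AM + 4:00 = 5:50 AM UTC on Apr 7.
Add 6 hours 16 minutes flight time → 12:06 PM UTC.
Suva is UTC+12:00, so local arrival = 12:06 PM + 12:00 = 12:06 AM on Apr 8.
Layover = 2:51 AM − 12:06 AM = 2 hours 45 minutes.

2 hours 45 minutes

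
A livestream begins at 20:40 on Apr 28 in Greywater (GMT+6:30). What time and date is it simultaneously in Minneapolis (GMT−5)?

09:10 on April 28

Minneapolis is 11:30 behind Greywater.
Shift by the zone difference: 20:40 − 11:30 = 09:10 on Apr 28 in Minneapolis.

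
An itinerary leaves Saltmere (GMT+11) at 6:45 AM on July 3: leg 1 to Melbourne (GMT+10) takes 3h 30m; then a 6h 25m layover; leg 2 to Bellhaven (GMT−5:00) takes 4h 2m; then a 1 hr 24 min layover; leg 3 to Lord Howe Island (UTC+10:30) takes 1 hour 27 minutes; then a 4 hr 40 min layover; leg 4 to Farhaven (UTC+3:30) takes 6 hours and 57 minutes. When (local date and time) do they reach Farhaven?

3:40 AM on July 4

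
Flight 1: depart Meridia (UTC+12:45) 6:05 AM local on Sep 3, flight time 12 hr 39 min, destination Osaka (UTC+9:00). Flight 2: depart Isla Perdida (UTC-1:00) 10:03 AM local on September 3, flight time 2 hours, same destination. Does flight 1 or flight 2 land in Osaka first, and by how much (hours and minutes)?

Flight 1 in UTC: 6:05 AM − 12:45 = 5:20 PM on Sep 2.
+12 hours and 39 minutes → arrive 5:59 AM UTC on Sep 3.
Flight 2 in UTC: 10:03 AM + 1:00 = 11:03 AM on Sep 3.
+2 hours → arrive 1:03 PM UTC on Sep 3.
Flight 1 lands earlier by 7 hours 4 minutes.

the first, by 7 hours 4 minutes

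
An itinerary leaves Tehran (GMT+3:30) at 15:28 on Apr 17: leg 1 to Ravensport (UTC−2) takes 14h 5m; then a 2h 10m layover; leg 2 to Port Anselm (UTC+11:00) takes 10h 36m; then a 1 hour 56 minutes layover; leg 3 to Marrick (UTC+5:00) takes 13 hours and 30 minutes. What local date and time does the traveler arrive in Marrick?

11:15 on April 19

Convert departure to UTC: 15:28 − 3:30 = 11:58 UTC on Apr 17.
Add 14 hours and 5 minutes leg 1 → 02:03 UTC (Apr 18).
Add 2 hours and 10 minutes layover in Ravensport → 04:13 UTC.
Add 10 hours 36 minutes leg 2 → 14:49 UTC.
Add 1 hour and 56 minutes layover in Port Anselm → 16:45 UTC.
Add 13 hours and 30 minutes leg 3 → 06:15 UTC (Apr 19).
Marrick is UTC+5:00, so local arrival = 06:15 + 5:00 = 11:15 on Apr 19.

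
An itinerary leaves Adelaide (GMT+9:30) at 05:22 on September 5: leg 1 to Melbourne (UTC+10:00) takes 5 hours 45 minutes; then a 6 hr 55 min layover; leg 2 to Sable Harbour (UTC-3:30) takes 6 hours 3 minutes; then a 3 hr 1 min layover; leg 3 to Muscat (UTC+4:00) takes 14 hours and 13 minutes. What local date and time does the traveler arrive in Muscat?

Convert departure to UTC: 05:22 − 9:30 = 19:52 UTC on Sep 4.
Add 5 hours and 45 minutes leg 1 → 01:37 UTC (Sep 5).
Add 6 hours and 55 minutes layover in Melbourne → 08:32 UTC.
Add 6 hours and 3 minutes leg 2 → 14:35 UTC.
Add 3 hours 1 minute layover in Sable Harbour → 17:36 UTC.
Add 14 hours and 13 minutes leg 3 → 07:49 UTC (Sep 6).
Muscat is UTC+4:00, so local arrival = 07:49 + 4:00 = 11:49 on Sep 6.

11:49 on Sep 6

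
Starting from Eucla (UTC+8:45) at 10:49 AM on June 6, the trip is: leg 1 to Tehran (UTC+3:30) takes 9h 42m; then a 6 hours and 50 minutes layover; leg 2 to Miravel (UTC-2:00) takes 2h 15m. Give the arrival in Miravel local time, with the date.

6:51 PM on June 6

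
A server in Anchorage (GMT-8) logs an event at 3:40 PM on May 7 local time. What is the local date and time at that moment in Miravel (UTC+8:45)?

8:25 AM on May 8

In UTC: 3:40 PM + 8:00 = 11:40 PM on May 7.
Miravel is UTC+8:45: 11:40 PM + 8:45 = 8:25 AM on May 8.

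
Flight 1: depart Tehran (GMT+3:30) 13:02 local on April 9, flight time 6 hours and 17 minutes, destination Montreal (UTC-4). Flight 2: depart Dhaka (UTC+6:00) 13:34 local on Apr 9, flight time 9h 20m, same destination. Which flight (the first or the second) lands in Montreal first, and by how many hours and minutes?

the first, by 1 hour 5 minutes

Flight 1 in UTC: 13:02 − 3:30 = 09:32 on Apr 9.
+6 hours and 17 minutes → arrive 15:49 UTC on Apr 9.
Flight 2 in UTC: 13:34 − 6:00 = 07:34 on Apr 9.
+9 hours 20 minutes → arrive 16:54 UTC on Apr 9.
Flight 1 lands earlier by 1 hour 5 minutes.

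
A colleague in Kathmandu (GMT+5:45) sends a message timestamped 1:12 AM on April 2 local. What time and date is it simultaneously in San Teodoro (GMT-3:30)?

In UTC: 1:12 AM − 5:45 = 7:27 PM on Apr 1.
San Teodoro is UTC−3:30: 7:27 PM − 3:30 = 3:57 PM on Apr 1.

3:57 PM on Apr 1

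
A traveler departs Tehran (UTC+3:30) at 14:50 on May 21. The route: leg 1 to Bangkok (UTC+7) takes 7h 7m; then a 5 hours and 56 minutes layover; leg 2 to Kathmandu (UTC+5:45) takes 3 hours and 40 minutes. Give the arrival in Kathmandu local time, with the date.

09:48 on May 22

Convert departure to UTC: 14:50 − 3:30 = 11:20 UTC on May 21.
Add 7 hours 7 minutes leg 1 → 18:27 UTC.
Add 5 hours 56 minutes layover in Bangkok → 00:23 UTC (May 22).
Add 3 hours and 40 minutes leg 2 → 04:03 UTC.
Kathmandu is UTC+5:45, so local arrival = 04:03 + 5:45 = 09:48 on May 22.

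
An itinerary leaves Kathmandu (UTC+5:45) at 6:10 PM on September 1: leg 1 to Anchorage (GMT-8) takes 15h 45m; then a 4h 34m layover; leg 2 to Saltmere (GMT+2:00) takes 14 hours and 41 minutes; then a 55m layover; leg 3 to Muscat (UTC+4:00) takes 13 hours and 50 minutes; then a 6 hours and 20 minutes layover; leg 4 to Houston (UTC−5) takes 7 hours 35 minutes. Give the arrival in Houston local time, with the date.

Convert departure to UTC: 6:10 PM − 5:45 = 12:25 PM UTC on Sep 1.
Add 15 hours and 45 minutes leg 1 → 4:10 AM UTC (Sep 2).
Add 4 hours and 34 minutes layover in Anchorage → 8:44 AM UTC.
Add 14 hours 41 minutes leg 2 → 11:25 PM UTC.
Add 55 minutes layover in Saltmere → 12:20 AM UTC (Sep 3).
Add 13 hours 50 minutes leg 3 → 2:10 PM UTC.
Add 6 hours 20 minutes layover in Muscat → 8:30 PM UTC.
Add 7 hours 35 minutes leg 4 → 4:05 AM UTC (Sep 4).
Houston is UTC−5:00, so local arrival = 4:05 AM − 5:00 = 11:05 PM on Sep 3.

11:05 PM on Sep 3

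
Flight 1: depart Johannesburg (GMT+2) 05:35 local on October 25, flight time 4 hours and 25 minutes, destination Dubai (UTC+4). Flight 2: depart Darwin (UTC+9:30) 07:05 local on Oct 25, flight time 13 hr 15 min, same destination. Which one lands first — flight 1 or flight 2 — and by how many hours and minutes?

Flight 1 in UTC: 05:35 − 2:00 = 03:35 on Oct 25.
+4 hours and 25 minutes → arrive 08:00 UTC on Oct 25.
Flight 2 in UTC: 07:05 − 9:30 = 21:35 on Oct 24.
+13 hours and 15 minutes → arrive 10:50 UTC on Oct 25.
Flight 1 lands earlier by 2 hours 50 minutes.

the first, by 2 hours 50 minutes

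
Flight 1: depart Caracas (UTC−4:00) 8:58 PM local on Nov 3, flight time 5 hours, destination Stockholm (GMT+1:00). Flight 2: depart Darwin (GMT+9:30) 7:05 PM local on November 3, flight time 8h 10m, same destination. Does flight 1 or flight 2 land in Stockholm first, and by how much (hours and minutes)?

Flight 1 in UTC: 8:58 PM + 4:00 = 12:58 AM on Nov 4.
+5 hours → arrive 5:58 AM UTC on Nov 4.
Flight 2 in UTC: 7:05 PM − 9:30 = 9:35 AM on Nov 3.
+8 hours and 10 minutes → arrive 5:45 PM UTC on Nov 3.
Flight 2 lands earlier by 12 hours 13 minutes.

the second, by 12 hours 13 minutes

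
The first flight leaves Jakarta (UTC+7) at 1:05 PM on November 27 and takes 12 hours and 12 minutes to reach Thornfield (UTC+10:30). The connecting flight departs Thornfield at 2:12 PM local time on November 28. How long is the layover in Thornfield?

Convert departure to UTC: 1:05 PM − 7:00 = 6:05 AM UTC on Nov 27.
Add 12 hours and 12 minutes flight time → 6:17 PM UTC.
Thornfield is UTC+10:30, so local arrival = 6:17 PM + 10:30 = 4:47 AM on Nov 28.
Layover = 2:12 PM − 4:47 AM = 9 hours 25 minutes.

9 hours 25 minutes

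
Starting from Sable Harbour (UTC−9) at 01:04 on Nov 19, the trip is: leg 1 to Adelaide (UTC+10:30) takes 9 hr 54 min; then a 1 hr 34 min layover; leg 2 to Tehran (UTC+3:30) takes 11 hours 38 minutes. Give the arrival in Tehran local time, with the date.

Convert departure to UTC: 01:04 + 9:00 = 10:04 UTC on Nov 19.
Add 9 hours 54 minutes leg 1 → 19:58 UTC.
Add 1 hour and 34 minutes layover in Adelaide → 21:32 UTC.
Add 11 hours 38 minutes leg 2 → 09:10 UTC (Nov 20).
Tehran is UTC+3:30, so local arrival = 09:10 + 3:30 = 12:40 on Nov 20.

12:40 on November 20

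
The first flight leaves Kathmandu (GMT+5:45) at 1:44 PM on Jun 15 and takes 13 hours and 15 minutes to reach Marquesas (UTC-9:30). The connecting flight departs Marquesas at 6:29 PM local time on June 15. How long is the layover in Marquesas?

6 hours 45 minutes

Convert departure to UTC: 1:44 PM − 5:45 = 7:59 AM UTC on Jun 15.
Add 13 hours and 15 minutes flight time → 9:14 PM UTC.
Marquesas is UTC−9:30, so local arrival = 9:14 PM − 9:30 = 11:44 AM on Jun 15.
Layover = 6:29 PM − 11:44 AM = 6 hours 45 minutes.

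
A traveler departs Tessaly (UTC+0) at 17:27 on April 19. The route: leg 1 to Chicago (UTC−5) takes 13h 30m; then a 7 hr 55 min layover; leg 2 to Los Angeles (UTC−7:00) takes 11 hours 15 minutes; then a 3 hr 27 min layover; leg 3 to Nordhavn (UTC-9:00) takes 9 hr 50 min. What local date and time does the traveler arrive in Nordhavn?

06:24 on April 21

Tessaly is at UTC+0, so departure is already 17:27 UTC on Apr 19.
Add 13 hours and 30 minutes leg 1 → 06:57 UTC (Apr 20).
Add 7 hours 55 minutes layover in Chicago → 14:52 UTC.
Add 11 hours and 15 minutes leg 2 → 02:07 UTC (Apr 21).
Add 3 hours 27 minutes layover in Los Angeles → 05:34 UTC.
Add 9 hours and 50 minutes leg 3 → 15:24 UTC.
Nordhavn is UTC−9:00, so local arrival = 15:24 − 9:00 = 06:24 on Apr 21.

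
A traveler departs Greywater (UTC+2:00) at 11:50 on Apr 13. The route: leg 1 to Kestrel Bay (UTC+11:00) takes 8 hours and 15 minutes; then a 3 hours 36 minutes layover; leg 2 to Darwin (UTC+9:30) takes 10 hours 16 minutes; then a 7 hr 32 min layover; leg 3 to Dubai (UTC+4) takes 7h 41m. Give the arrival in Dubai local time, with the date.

03:10 on Apr 15

Convert departure to UTC: 11:50 − 2:00 = 09:50 UTC on Apr 13.
Add 8 hours and 15 minutes leg 1 → 18:05 UTC.
Add 3 hours 36 minutes layover in Kestrel Bay → 21:41 UTC.
Add 10 hours and 16 minutes leg 2 → 07:57 UTC (Apr 14).
Add 7 hours and 32 minutes layover in Darwin → 15:29 UTC.
Add 7 hours 41 minutes leg 3 → 23:10 UTC.
Dubai is UTC+4:00, so local arrival = 23:10 + 4:00 = 03:10 on Apr 15.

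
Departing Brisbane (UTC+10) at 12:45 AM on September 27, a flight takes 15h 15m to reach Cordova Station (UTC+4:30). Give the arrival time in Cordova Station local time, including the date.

10:30 AM on September 27

Convert departure to UTC: 12:45 AM − 10:00 = 2:45 PM UTC on Sep 26.
Add 15 hours 15 minutes travel time → 6:00 AM UTC (Sep 27).
Cordova Station is UTC+4:30, so local arrival = 6:00 AM + 4:30 = 10:30 AM on Sep 27.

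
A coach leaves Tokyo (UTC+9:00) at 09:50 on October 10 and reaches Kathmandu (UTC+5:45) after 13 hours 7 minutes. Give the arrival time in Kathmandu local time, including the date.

19:42 on October 10

Kathmandu is 3:15 behind Tokyo.
After 13 hours and 7 minutes it is 22:57 in Tokyo.
Shift by the zone difference: 22:57 − 3:15 = 19:42 on Oct 10 in Kathmandu.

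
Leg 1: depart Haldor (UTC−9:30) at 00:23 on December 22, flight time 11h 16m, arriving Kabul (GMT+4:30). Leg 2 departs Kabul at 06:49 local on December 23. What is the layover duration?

Convert departure to UTC: 00:23 + 9:30 = 09:53 UTC on Dec 22.
Add 11 hours and 16 minutes flight time → 21:09 UTC.
Kabul is UTC+4:30, so local arrival = 21:09 + 4:30 = 01:39 on Dec 23.
Layover = 06:49 − 01:39 = 5 hours 10 minutes.

5 hours 10 minutes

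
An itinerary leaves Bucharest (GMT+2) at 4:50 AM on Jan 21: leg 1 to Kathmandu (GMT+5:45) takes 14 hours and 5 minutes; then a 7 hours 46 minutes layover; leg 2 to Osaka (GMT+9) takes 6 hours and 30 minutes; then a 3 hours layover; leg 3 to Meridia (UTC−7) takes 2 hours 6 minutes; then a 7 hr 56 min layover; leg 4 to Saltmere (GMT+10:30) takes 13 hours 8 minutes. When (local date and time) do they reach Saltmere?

7:51 PM on Jan 23

Convert departure to UTC: 4:50 AM − 2:00 = 2:50 AM UTC on Jan 21.
Add 14 hours and 5 minutes leg 1 → 4:55 PM UTC.
Add 7 hours and 46 minutes layover in Kathmandu → 12:41 AM UTC (Jan 22).
Add 6 hours and 30 minutes leg 2 → 7:11 AM UTC.
Add 3 hours layover in Osaka → 10:11 AM UTC.
Add 2 hours and 6 minutes leg 3 → 12:17 PM UTC.
Add 7 hours 56 minutes layover in Meridia → 8:13 PM UTC.
Add 13 hours and 8 minutes leg 4 → 9:21 AM UTC (Jan 23).
Saltmere is UTC+10:30, so local arrival = 9:21 AM + 10:30 = 7:51 PM on Jan 23.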